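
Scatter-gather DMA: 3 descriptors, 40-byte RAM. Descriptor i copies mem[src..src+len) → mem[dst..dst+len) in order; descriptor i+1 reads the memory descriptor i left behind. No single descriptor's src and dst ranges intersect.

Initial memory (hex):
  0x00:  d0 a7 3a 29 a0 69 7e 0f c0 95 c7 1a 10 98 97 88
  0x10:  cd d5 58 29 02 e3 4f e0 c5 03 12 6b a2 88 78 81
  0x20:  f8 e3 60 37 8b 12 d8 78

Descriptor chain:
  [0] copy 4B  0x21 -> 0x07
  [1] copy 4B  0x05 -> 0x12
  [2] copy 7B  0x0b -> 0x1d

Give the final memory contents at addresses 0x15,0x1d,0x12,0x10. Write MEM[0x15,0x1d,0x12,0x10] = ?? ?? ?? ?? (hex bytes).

#0 dst[0x07+4] := {0xe3,0x60,0x37,0x8b}
#1 dst[0x12+4] := {0x69,0x7e,0xe3,0x60}
#2 dst[0x1d+7] := {0x1a,0x10,0x98,0x97,0x88,0xcd,0xd5}
query mem[0x15]=0x60, mem[0x1d]=0x1a, mem[0x12]=0x69, mem[0x10]=0xcd

MEM[0x15,0x1d,0x12,0x10] = 60 1a 69 cd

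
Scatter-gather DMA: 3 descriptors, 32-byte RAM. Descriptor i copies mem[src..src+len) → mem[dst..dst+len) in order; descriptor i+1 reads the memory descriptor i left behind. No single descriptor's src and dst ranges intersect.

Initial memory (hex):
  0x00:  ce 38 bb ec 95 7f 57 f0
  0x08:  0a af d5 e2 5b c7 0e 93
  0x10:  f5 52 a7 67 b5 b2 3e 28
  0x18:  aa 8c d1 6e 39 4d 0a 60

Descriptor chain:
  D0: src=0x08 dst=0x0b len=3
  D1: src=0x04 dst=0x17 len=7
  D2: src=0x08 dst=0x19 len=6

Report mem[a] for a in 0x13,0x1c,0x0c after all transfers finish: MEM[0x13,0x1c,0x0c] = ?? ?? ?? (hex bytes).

[0] 0x08->0x0b len=3 : 0a af d5
[1] 0x04->0x17 len=7 : 95 7f 57 f0 0a af d5
[2] 0x08->0x19 len=6 : 0a af d5 0a af d5
query mem[0x13]=0x67, mem[0x1c]=0x0a, mem[0x0c]=0xaf

MEM[0x13,0x1c,0x0c] = 67 0a af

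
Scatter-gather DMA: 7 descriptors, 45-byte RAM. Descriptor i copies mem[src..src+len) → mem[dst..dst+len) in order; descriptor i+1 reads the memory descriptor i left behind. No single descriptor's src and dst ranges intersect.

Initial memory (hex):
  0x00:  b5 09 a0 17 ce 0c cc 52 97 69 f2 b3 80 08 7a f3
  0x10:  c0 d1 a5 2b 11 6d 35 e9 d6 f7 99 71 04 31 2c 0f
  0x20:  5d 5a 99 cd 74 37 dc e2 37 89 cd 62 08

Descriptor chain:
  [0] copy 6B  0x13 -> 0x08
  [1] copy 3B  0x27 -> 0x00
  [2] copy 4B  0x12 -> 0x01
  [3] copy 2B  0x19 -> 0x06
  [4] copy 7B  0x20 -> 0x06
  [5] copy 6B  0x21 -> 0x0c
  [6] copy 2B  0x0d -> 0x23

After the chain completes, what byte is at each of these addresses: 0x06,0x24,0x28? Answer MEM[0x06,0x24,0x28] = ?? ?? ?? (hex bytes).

#0 dst[0x08+6] := {0x2b,0x11,0x6d,0x35,0xe9,0xd6}
#1 dst[0x00+3] := {0xe2,0x37,0x89}
#2 dst[0x01+4] := {0xa5,0x2b,0x11,0x6d}
#3 dst[0x06+2] := {0xf7,0x99}
#4 dst[0x06+7] := {0x5d,0x5a,0x99,0xcd,0x74,0x37,0xdc}
#5 dst[0x0c+6] := {0x5a,0x99,0xcd,0x74,0x37,0xdc}
#6 dst[0x23+2] := {0x99,0xcd}
query mem[0x06]=0x5d, mem[0x24]=0xcd, mem[0x28]=0x37

MEM[0x06,0x24,0x28] = 5d cd 37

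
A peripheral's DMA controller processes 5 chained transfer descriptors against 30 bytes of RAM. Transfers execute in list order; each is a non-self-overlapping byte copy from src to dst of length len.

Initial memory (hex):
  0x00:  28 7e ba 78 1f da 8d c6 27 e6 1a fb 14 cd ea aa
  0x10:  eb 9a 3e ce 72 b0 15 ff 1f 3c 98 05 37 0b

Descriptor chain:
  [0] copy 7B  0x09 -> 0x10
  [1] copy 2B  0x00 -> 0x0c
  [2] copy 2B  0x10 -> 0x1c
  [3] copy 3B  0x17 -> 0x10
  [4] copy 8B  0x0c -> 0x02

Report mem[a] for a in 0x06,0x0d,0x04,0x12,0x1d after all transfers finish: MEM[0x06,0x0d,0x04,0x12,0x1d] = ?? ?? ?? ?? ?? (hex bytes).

MEM[0x06,0x0d,0x04,0x12,0x1d] = ff 7e ea 3c 1a

  after D0: wrote 7B at 0x10 = e61afb14cdeaaa
  after D1: wrote 2B at 0x0c = 287e
  after D2: wrote 2B at 0x1c = e61a
  after D3: wrote 3B at 0x10 = ff1f3c
  after D4: wrote 8B at 0x02 = 287eeaaaff1f3c14
query mem[0x06]=0xff, mem[0x0d]=0x7e, mem[0x04]=0xea, mem[0x12]=0x3c, mem[0x1d]=0x1a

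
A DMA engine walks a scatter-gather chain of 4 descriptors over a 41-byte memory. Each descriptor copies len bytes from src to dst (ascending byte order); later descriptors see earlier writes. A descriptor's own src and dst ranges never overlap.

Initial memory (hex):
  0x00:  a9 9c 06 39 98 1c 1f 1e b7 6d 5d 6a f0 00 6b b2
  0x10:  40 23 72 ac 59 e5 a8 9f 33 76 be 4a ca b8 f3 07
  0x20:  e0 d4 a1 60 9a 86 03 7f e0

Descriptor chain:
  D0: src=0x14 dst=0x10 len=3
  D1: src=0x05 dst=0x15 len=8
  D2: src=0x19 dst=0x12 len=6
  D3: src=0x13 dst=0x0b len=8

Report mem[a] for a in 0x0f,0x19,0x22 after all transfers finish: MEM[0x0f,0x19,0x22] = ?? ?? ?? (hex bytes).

[0] 0x14->0x10 len=3 : 59 e5 a8
[1] 0x05->0x15 len=8 : 1c 1f 1e b7 6d 5d 6a f0
[2] 0x19->0x12 len=6 : 6d 5d 6a f0 b8 f3
[3] 0x13->0x0b len=8 : 5d 6a f0 b8 f3 b7 6d 5d
query mem[0x0f]=0xf3, mem[0x19]=0x6d, mem[0x22]=0xa1

MEM[0x0f,0x19,0x22] = f3 6d a1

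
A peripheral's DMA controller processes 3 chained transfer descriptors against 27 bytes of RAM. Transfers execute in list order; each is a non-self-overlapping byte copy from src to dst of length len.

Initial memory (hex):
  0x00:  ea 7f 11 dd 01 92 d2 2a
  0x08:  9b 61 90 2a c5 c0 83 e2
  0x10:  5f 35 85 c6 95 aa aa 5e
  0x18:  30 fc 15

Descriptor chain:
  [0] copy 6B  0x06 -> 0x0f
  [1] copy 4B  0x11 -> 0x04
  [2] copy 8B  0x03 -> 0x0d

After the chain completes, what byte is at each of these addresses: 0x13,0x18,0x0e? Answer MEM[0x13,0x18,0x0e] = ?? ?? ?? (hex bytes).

MEM[0x13,0x18,0x0e] = 61 30 9b

  after D0: wrote 6B at 0x0f = d22a9b61902a
  after D1: wrote 4B at 0x04 = 9b61902a
  after D2: wrote 8B at 0x0d = dd9b61902a9b6190
query mem[0x13]=0x61, mem[0x18]=0x30, mem[0x0e]=0x9b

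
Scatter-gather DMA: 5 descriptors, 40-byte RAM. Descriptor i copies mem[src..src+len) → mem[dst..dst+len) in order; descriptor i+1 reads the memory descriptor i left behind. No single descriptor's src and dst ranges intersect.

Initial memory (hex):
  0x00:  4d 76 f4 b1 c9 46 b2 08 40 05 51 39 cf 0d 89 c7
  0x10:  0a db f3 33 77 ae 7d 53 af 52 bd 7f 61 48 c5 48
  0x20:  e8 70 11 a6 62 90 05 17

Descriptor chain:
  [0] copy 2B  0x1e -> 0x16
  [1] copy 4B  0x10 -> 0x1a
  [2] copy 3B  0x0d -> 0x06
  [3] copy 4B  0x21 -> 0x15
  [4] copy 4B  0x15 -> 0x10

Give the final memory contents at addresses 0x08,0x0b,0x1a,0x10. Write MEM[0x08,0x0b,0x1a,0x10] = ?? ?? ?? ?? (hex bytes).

D0: mem[0x16..0x17] <- [c5 48]
D1: mem[0x1a..0x1d] <- [0a db f3 33]
D2: mem[0x06..0x08] <- [0d 89 c7]
D3: mem[0x15..0x18] <- [70 11 a6 62]
D4: mem[0x10..0x13] <- [70 11 a6 62]
query mem[0x08]=0xc7, mem[0x0b]=0x39, mem[0x1a]=0x0a, mem[0x10]=0x70

MEM[0x08,0x0b,0x1a,0x10] = c7 39 0a 70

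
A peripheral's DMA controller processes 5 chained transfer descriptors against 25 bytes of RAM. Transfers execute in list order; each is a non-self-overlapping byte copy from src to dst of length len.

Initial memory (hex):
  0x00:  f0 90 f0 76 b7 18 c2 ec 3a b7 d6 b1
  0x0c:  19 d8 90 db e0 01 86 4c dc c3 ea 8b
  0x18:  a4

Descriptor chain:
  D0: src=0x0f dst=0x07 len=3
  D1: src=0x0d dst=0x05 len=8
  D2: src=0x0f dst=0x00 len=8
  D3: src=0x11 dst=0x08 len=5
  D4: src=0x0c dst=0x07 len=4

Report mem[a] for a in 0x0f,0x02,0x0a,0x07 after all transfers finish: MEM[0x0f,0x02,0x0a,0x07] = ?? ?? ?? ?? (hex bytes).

#0 dst[0x07+3] := {0xdb,0xe0,0x01}
#1 dst[0x05+8] := {0xd8,0x90,0xdb,0xe0,0x01,0x86,0x4c,0xdc}
#2 dst[0x00+8] := {0xdb,0xe0,0x01,0x86,0x4c,0xdc,0xc3,0xea}
#3 dst[0x08+5] := {0x01,0x86,0x4c,0xdc,0xc3}
#4 dst[0x07+4] := {0xc3,0xd8,0x90,0xdb}
query mem[0x0f]=0xdb, mem[0x02]=0x01, mem[0x0a]=0xdb, mem[0x07]=0xc3

MEM[0x0f,0x02,0x0a,0x07] = db 01 db c3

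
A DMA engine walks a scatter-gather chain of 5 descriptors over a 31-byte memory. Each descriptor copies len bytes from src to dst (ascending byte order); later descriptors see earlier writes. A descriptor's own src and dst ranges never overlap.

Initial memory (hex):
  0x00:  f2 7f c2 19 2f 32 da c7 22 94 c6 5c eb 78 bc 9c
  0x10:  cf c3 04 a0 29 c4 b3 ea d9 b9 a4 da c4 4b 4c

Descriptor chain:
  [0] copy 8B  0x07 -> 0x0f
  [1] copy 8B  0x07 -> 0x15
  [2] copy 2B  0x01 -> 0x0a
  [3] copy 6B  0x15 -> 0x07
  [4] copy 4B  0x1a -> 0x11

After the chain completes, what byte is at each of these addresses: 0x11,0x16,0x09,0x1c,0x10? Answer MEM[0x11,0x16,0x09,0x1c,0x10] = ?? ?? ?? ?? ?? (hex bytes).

  after D0: wrote 8B at 0x0f = c72294c65ceb78bc
  after D1: wrote 8B at 0x15 = c72294c65ceb78bc
  after D2: wrote 2B at 0x0a = 7fc2
  after D3: wrote 6B at 0x07 = c72294c65ceb
  after D4: wrote 4B at 0x11 = eb78bc4b
query mem[0x11]=0xeb, mem[0x16]=0x22, mem[0x09]=0x94, mem[0x1c]=0xbc, mem[0x10]=0x22

MEM[0x11,0x16,0x09,0x1c,0x10] = eb 22 94 bc 22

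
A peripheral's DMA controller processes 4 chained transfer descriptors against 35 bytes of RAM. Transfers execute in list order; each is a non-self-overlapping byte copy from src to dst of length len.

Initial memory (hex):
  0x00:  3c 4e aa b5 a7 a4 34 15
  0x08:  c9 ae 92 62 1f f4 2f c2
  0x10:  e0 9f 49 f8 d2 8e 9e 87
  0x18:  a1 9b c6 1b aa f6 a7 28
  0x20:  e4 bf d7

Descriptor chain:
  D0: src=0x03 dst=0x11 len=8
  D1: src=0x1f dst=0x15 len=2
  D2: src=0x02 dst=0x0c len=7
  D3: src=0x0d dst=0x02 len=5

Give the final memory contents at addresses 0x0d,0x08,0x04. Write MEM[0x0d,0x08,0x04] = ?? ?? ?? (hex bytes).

MEM[0x0d,0x08,0x04] = b5 c9 a4

  after D0: wrote 8B at 0x11 = b5a7a43415c9ae92
  after D1: wrote 2B at 0x15 = 28e4
  after D2: wrote 7B at 0x0c = aab5a7a43415c9
  after D3: wrote 5B at 0x02 = b5a7a43415
query mem[0x0d]=0xb5, mem[0x08]=0xc9, mem[0x04]=0xa4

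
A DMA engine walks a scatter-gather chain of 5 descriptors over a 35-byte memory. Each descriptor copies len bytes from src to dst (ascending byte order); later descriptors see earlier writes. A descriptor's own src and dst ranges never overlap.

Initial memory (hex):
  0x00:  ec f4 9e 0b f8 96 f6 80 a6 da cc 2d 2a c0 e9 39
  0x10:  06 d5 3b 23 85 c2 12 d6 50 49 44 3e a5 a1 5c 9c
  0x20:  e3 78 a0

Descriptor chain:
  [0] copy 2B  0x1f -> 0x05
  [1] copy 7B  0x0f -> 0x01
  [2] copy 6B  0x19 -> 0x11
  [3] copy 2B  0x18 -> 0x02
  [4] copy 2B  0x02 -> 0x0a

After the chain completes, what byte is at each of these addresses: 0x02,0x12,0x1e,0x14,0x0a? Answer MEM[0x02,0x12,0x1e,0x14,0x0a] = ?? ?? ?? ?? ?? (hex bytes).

MEM[0x02,0x12,0x1e,0x14,0x0a] = 50 44 5c a5 50

  after D0: wrote 2B at 0x05 = 9ce3
  after D1: wrote 7B at 0x01 = 3906d53b2385c2
  after D2: wrote 6B at 0x11 = 49443ea5a15c
  after D3: wrote 2B at 0x02 = 5049
  after D4: wrote 2B at 0x0a = 5049
query mem[0x02]=0x50, mem[0x12]=0x44, mem[0x1e]=0x5c, mem[0x14]=0xa5, mem[0x0a]=0x50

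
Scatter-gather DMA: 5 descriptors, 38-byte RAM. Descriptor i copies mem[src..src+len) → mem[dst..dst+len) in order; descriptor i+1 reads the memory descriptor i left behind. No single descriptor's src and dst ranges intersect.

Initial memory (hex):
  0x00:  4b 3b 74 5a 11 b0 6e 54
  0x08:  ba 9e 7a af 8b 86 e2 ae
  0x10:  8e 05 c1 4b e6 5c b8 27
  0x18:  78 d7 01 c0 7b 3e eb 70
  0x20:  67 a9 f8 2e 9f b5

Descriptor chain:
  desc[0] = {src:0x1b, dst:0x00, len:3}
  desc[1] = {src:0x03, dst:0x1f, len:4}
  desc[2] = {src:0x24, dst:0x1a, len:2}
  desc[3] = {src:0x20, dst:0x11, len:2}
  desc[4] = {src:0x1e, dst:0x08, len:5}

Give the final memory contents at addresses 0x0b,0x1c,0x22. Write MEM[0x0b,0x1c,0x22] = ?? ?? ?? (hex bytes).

D0: mem[0x00..0x02] <- [c0 7b 3e]
D1: mem[0x1f..0x22] <- [5a 11 b0 6e]
D2: mem[0x1a..0x1b] <- [9f b5]
D3: mem[0x11..0x12] <- [11 b0]
D4: mem[0x08..0x0c] <- [eb 5a 11 b0 6e]
query mem[0x0b]=0xb0, mem[0x1c]=0x7b, mem[0x22]=0x6e

MEM[0x0b,0x1c,0x22] = b0 7b 6e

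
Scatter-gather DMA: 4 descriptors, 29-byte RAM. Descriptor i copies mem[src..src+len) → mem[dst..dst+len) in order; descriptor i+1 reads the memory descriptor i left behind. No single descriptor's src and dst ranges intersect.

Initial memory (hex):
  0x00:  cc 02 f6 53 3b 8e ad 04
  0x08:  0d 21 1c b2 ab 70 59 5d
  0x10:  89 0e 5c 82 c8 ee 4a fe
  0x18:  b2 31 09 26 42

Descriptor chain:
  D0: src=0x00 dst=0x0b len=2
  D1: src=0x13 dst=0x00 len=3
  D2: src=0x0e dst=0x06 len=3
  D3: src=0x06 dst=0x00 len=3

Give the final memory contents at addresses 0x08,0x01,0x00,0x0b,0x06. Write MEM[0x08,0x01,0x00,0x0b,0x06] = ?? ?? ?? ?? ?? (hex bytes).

MEM[0x08,0x01,0x00,0x0b,0x06] = 89 5d 59 cc 59

  after D0: wrote 2B at 0x0b = cc02
  after D1: wrote 3B at 0x00 = 82c8ee
  after D2: wrote 3B at 0x06 = 595d89
  after D3: wrote 3B at 0x00 = 595d89
query mem[0x08]=0x89, mem[0x01]=0x5d, mem[0x00]=0x59, mem[0x0b]=0xcc, mem[0x06]=0x59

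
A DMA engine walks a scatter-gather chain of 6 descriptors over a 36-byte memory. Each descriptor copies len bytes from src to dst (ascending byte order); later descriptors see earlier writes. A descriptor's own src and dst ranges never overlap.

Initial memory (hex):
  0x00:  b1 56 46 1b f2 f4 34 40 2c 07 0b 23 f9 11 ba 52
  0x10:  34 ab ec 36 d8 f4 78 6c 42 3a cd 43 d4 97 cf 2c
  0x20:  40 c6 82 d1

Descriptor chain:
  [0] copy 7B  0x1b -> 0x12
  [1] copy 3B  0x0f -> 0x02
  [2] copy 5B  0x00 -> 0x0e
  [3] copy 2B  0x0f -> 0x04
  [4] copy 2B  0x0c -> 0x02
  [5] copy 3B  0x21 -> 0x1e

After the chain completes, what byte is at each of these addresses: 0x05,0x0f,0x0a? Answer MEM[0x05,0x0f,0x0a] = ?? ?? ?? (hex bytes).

[0] 0x1b->0x12 len=7 : 43 d4 97 cf 2c 40 c6
[1] 0x0f->0x02 len=3 : 52 34 ab
[2] 0x00->0x0e len=5 : b1 56 52 34 ab
[3] 0x0f->0x04 len=2 : 56 52
[4] 0x0c->0x02 len=2 : f9 11
[5] 0x21->0x1e len=3 : c6 82 d1
query mem[0x05]=0x52, mem[0x0f]=0x56, mem[0x0a]=0x0b

MEM[0x05,0x0f,0x0a] = 52 56 0b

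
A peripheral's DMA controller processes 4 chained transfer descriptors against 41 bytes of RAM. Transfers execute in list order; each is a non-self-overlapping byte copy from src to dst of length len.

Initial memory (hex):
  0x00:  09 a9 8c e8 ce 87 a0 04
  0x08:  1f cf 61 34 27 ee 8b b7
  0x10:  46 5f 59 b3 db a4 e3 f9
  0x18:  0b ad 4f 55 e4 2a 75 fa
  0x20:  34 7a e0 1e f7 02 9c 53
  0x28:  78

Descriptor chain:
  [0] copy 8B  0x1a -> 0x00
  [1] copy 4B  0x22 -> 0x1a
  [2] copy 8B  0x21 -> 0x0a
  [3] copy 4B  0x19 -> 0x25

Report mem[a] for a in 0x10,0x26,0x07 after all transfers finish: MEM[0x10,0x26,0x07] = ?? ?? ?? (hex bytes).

MEM[0x10,0x26,0x07] = 53 e0 7a

D0: mem[0x00..0x07] <- [4f 55 e4 2a 75 fa 34 7a]
D1: mem[0x1a..0x1d] <- [e0 1e f7 02]
D2: mem[0x0a..0x11] <- [7a e0 1e f7 02 9c 53 78]
D3: mem[0x25..0x28] <- [ad e0 1e f7]
query mem[0x10]=0x53, mem[0x26]=0xe0, mem[0x07]=0x7a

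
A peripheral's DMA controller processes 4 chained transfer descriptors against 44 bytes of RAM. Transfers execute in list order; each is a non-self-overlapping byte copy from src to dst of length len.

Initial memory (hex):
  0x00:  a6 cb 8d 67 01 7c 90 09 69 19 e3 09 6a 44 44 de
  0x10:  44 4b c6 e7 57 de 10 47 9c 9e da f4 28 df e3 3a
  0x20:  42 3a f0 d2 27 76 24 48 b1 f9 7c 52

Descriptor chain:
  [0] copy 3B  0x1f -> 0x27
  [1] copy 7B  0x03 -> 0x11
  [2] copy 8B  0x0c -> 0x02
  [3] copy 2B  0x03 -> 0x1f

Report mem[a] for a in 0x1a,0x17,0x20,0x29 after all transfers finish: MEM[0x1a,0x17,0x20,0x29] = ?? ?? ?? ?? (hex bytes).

MEM[0x1a,0x17,0x20,0x29] = da 19 44 3a

[0] 0x1f->0x27 len=3 : 3a 42 3a
[1] 0x03->0x11 len=7 : 67 01 7c 90 09 69 19
[2] 0x0c->0x02 len=8 : 6a 44 44 de 44 67 01 7c
[3] 0x03->0x1f len=2 : 44 44
query mem[0x1a]=0xda, mem[0x17]=0x19, mem[0x20]=0x44, mem[0x29]=0x3a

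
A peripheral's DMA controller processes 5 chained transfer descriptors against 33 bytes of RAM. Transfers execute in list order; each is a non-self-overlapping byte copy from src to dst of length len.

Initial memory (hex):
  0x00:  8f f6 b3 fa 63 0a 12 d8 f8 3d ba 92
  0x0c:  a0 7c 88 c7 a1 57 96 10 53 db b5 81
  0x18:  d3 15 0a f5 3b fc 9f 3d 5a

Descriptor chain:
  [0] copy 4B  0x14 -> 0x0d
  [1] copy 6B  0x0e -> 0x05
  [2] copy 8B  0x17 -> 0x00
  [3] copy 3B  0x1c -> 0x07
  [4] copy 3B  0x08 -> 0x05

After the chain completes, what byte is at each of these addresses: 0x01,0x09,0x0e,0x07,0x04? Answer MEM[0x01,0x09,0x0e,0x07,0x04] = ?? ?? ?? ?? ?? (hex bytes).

MEM[0x01,0x09,0x0e,0x07,0x04] = d3 9f db 10 f5

#0 dst[0x0d+4] := {0x53,0xdb,0xb5,0x81}
#1 dst[0x05+6] := {0xdb,0xb5,0x81,0x57,0x96,0x10}
#2 dst[0x00+8] := {0x81,0xd3,0x15,0x0a,0xf5,0x3b,0xfc,0x9f}
#3 dst[0x07+3] := {0x3b,0xfc,0x9f}
#4 dst[0x05+3] := {0xfc,0x9f,0x10}
query mem[0x01]=0xd3, mem[0x09]=0x9f, mem[0x0e]=0xdb, mem[0x07]=0x10, mem[0x04]=0xf5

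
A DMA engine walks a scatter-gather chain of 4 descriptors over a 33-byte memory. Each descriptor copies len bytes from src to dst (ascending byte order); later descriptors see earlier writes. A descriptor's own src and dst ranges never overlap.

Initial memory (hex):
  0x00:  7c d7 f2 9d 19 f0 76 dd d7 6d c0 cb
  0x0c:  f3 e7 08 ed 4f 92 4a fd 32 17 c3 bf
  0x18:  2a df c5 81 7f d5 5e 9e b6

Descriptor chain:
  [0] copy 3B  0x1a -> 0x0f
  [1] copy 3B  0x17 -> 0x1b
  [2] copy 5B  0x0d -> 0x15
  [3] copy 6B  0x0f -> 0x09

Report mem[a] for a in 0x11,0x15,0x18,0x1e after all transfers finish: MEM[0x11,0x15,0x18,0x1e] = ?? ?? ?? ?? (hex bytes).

  after D0: wrote 3B at 0x0f = c5817f
  after D1: wrote 3B at 0x1b = bf2adf
  after D2: wrote 5B at 0x15 = e708c5817f
  after D3: wrote 6B at 0x09 = c5817f4afd32
query mem[0x11]=0x7f, mem[0x15]=0xe7, mem[0x18]=0x81, mem[0x1e]=0x5e

MEM[0x11,0x15,0x18,0x1e] = 7f e7 81 5e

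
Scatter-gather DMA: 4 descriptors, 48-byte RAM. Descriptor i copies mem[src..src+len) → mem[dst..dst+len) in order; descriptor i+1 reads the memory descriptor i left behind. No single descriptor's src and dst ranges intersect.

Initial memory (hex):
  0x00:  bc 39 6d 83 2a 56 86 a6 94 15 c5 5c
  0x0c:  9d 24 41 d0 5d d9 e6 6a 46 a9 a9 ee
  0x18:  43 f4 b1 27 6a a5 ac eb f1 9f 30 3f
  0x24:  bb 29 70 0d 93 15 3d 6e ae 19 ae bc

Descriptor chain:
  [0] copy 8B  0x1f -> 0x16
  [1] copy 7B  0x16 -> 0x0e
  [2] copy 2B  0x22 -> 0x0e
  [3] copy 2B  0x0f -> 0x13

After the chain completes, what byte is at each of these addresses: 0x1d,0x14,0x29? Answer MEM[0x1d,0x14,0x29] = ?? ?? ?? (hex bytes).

MEM[0x1d,0x14,0x29] = 70 9f 15

#0 dst[0x16+8] := {0xeb,0xf1,0x9f,0x30,0x3f,0xbb,0x29,0x70}
#1 dst[0x0e+7] := {0xeb,0xf1,0x9f,0x30,0x3f,0xbb,0x29}
#2 dst[0x0e+2] := {0x30,0x3f}
#3 dst[0x13+2] := {0x3f,0x9f}
query mem[0x1d]=0x70, mem[0x14]=0x9f, mem[0x29]=0x15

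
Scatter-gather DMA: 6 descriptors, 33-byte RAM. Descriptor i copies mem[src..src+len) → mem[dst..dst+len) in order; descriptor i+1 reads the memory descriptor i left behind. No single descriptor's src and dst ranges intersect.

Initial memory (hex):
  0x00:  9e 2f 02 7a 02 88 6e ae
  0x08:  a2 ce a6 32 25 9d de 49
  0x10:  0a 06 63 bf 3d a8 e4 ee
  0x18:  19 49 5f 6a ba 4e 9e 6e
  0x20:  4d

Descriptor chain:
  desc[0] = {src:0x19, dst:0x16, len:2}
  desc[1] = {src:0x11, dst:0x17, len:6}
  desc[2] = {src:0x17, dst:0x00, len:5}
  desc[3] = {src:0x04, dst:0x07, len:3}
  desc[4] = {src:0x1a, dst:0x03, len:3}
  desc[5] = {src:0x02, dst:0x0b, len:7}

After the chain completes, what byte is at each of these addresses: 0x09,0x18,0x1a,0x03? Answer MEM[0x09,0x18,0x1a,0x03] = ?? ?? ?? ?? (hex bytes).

MEM[0x09,0x18,0x1a,0x03] = 6e 63 3d 3d

  after D0: wrote 2B at 0x16 = 495f
  after D1: wrote 6B at 0x17 = 0663bf3da849
  after D2: wrote 5B at 0x00 = 0663bf3da8
  after D3: wrote 3B at 0x07 = a8886e
  after D4: wrote 3B at 0x03 = 3da849
  after D5: wrote 7B at 0x0b = bf3da8496ea888
query mem[0x09]=0x6e, mem[0x18]=0x63, mem[0x1a]=0x3d, mem[0x03]=0x3d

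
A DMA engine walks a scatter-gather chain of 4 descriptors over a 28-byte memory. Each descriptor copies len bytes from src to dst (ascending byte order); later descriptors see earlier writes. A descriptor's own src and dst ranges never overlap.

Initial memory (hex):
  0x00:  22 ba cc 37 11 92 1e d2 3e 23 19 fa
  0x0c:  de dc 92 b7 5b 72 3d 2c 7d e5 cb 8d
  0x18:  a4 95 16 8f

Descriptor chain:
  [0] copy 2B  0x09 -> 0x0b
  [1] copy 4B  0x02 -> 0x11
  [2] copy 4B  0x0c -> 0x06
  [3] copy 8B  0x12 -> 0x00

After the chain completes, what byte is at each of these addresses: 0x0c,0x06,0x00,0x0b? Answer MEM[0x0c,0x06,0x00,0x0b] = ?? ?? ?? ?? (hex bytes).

[0] 0x09->0x0b len=2 : 23 19
[1] 0x02->0x11 len=4 : cc 37 11 92
[2] 0x0c->0x06 len=4 : 19 dc 92 b7
[3] 0x12->0x00 len=8 : 37 11 92 e5 cb 8d a4 95
query mem[0x0c]=0x19, mem[0x06]=0xa4, mem[0x00]=0x37, mem[0x0b]=0x23

MEM[0x0c,0x06,0x00,0x0b] = 19 a4 37 23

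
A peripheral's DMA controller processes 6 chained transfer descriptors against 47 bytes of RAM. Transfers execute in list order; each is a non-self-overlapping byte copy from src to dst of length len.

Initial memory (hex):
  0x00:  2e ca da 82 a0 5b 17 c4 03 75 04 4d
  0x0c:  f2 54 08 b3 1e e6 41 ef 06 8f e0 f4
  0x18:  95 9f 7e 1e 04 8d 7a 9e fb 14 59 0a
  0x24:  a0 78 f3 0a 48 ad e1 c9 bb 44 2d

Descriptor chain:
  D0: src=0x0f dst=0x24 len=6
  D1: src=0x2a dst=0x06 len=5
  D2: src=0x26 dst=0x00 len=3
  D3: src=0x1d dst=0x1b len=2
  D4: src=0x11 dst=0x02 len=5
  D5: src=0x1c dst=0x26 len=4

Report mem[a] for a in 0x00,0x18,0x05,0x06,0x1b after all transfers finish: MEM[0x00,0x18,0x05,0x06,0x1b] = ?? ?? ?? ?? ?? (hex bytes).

MEM[0x00,0x18,0x05,0x06,0x1b] = e6 95 06 8f 8d

[0] 0x0f->0x24 len=6 : b3 1e e6 41 ef 06
[1] 0x2a->0x06 len=5 : e1 c9 bb 44 2d
[2] 0x26->0x00 len=3 : e6 41 ef
[3] 0x1d->0x1b len=2 : 8d 7a
[4] 0x11->0x02 len=5 : e6 41 ef 06 8f
[5] 0x1c->0x26 len=4 : 7a 8d 7a 9e
query mem[0x00]=0xe6, mem[0x18]=0x95, mem[0x05]=0x06, mem[0x06]=0x8f, mem[0x1b]=0x8d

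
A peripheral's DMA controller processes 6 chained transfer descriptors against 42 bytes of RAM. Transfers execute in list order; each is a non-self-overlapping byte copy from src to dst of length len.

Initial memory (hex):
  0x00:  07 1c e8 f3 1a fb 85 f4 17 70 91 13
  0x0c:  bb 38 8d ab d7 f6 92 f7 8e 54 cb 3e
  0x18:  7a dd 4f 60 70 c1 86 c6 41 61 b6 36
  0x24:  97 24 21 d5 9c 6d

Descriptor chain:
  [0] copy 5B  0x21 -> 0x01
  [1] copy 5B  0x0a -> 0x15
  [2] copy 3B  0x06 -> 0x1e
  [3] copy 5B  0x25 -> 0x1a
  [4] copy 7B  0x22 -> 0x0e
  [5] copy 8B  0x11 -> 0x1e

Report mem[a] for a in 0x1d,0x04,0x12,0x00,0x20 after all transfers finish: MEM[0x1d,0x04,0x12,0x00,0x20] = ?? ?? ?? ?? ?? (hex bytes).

MEM[0x1d,0x04,0x12,0x00,0x20] = 9c 97 21 07 d5

  after D0: wrote 5B at 0x01 = 61b6369724
  after D1: wrote 5B at 0x15 = 9113bb388d
  after D2: wrote 3B at 0x1e = 85f417
  after D3: wrote 5B at 0x1a = 2421d59c6d
  after D4: wrote 7B at 0x0e = b636972421d59c
  after D5: wrote 8B at 0x1e = 2421d59c9113bb38
query mem[0x1d]=0x9c, mem[0x04]=0x97, mem[0x12]=0x21, mem[0x00]=0x07, mem[0x20]=0xd5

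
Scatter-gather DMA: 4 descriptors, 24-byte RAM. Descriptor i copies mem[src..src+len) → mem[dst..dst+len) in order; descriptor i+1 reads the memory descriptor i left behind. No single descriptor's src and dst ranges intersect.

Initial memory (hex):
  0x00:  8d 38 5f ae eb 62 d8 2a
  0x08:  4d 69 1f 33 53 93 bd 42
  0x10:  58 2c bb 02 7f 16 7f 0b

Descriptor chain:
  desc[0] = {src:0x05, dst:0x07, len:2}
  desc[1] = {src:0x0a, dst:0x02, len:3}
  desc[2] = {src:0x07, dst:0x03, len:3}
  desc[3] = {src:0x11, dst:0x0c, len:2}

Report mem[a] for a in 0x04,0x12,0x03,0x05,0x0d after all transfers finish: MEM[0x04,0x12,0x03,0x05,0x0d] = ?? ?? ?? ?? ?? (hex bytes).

MEM[0x04,0x12,0x03,0x05,0x0d] = d8 bb 62 69 bb

  after D0: wrote 2B at 0x07 = 62d8
  after D1: wrote 3B at 0x02 = 1f3353
  after D2: wrote 3B at 0x03 = 62d869
  after D3: wrote 2B at 0x0c = 2cbb
query mem[0x04]=0xd8, mem[0x12]=0xbb, mem[0x03]=0x62, mem[0x05]=0x69, mem[0x0d]=0xbb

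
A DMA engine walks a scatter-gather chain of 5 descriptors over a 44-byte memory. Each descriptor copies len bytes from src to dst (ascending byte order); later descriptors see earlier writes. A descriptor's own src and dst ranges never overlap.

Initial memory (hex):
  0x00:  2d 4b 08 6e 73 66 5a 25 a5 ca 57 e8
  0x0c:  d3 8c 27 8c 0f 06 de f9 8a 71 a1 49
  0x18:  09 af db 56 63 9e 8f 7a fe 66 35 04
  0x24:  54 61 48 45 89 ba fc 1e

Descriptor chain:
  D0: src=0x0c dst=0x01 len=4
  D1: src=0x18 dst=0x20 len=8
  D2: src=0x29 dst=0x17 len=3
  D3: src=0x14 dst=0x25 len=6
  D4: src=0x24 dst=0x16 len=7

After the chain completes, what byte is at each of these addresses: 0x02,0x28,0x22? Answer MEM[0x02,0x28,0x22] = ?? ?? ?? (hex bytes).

D0: mem[0x01..0x04] <- [d3 8c 27 8c]
D1: mem[0x20..0x27] <- [09 af db 56 63 9e 8f 7a]
D2: mem[0x17..0x19] <- [ba fc 1e]
D3: mem[0x25..0x2a] <- [8a 71 a1 ba fc 1e]
D4: mem[0x16..0x1c] <- [63 8a 71 a1 ba fc 1e]
query mem[0x02]=0x8c, mem[0x28]=0xba, mem[0x22]=0xdb

MEM[0x02,0x28,0x22] = 8c ba db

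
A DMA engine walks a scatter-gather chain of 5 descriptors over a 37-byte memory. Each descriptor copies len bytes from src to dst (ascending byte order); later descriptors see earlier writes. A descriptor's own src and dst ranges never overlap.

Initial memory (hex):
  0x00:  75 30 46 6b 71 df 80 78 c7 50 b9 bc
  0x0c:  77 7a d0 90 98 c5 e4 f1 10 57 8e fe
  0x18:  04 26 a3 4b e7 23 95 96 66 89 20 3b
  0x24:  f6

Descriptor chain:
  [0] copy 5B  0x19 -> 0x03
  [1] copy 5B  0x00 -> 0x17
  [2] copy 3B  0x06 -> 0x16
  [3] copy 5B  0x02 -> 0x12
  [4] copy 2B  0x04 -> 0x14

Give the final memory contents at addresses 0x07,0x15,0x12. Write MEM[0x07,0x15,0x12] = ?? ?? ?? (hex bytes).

MEM[0x07,0x15,0x12] = 23 4b 46

  after D0: wrote 5B at 0x03 = 26a34be723
  after D1: wrote 5B at 0x17 = 75304626a3
  after D2: wrote 3B at 0x16 = e723c7
  after D3: wrote 5B at 0x12 = 4626a34be7
  after D4: wrote 2B at 0x14 = a34b
query mem[0x07]=0x23, mem[0x15]=0x4b, mem[0x12]=0x46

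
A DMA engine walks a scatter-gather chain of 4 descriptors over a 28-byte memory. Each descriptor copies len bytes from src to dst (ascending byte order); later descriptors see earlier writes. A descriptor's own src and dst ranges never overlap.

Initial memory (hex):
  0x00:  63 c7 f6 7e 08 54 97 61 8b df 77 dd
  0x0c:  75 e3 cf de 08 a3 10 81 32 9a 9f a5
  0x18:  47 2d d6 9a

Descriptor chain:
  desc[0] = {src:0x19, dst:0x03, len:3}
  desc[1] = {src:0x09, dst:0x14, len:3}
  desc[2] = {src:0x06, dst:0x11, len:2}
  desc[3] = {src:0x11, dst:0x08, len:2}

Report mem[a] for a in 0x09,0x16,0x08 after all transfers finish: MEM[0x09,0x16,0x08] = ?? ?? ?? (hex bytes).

MEM[0x09,0x16,0x08] = 61 dd 97

D0: mem[0x03..0x05] <- [2d d6 9a]
D1: mem[0x14..0x16] <- [df 77 dd]
D2: mem[0x11..0x12] <- [97 61]
D3: mem[0x08..0x09] <- [97 61]
query mem[0x09]=0x61, mem[0x16]=0xdd, mem[0x08]=0x97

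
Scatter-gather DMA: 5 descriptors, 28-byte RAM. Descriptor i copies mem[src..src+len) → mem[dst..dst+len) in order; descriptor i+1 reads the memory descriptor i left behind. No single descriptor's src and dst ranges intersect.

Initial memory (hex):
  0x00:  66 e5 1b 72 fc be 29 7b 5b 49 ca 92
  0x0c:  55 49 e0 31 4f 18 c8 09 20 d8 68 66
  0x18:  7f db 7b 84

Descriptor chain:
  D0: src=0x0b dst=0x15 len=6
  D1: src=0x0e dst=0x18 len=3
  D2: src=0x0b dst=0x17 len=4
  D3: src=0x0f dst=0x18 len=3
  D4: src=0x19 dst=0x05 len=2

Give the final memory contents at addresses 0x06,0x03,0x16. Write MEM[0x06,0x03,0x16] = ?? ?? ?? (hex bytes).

D0: mem[0x15..0x1a] <- [92 55 49 e0 31 4f]
D1: mem[0x18..0x1a] <- [e0 31 4f]
D2: mem[0x17..0x1a] <- [92 55 49 e0]
D3: mem[0x18..0x1a] <- [31 4f 18]
D4: mem[0x05..0x06] <- [4f 18]
query mem[0x06]=0x18, mem[0x03]=0x72, mem[0x16]=0x55

MEM[0x06,0x03,0x16] = 18 72 55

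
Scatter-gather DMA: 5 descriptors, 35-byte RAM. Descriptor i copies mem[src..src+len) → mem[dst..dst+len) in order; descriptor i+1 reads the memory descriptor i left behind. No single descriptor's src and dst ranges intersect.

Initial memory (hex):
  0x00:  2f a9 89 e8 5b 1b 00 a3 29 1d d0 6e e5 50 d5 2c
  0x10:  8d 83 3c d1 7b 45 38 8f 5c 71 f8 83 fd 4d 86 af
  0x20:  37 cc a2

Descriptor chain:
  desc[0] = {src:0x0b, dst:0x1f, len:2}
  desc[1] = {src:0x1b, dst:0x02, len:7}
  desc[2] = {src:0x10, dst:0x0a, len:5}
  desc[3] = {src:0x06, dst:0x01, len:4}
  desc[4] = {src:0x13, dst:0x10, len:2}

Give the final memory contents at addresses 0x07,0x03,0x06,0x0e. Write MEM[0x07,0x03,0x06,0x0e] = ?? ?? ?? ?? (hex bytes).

MEM[0x07,0x03,0x06,0x0e] = e5 cc 6e 7b

D0: mem[0x1f..0x20] <- [6e e5]
D1: mem[0x02..0x08] <- [83 fd 4d 86 6e e5 cc]
D2: mem[0x0a..0x0e] <- [8d 83 3c d1 7b]
D3: mem[0x01..0x04] <- [6e e5 cc 1d]
D4: mem[0x10..0x11] <- [d1 7b]
query mem[0x07]=0xe5, mem[0x03]=0xcc, mem[0x06]=0x6e, mem[0x0e]=0x7b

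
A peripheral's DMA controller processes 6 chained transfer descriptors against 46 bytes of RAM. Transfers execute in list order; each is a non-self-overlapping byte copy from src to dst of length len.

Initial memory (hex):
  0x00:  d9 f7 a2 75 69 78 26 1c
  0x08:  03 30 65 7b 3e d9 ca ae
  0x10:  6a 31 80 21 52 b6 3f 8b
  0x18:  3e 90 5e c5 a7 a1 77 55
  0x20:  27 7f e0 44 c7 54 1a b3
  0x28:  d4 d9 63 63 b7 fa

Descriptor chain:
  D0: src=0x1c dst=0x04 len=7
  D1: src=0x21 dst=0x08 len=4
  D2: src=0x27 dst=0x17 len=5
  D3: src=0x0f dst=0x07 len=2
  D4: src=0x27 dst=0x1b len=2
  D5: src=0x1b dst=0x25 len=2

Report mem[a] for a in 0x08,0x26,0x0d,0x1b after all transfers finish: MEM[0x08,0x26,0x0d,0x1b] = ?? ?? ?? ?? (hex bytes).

MEM[0x08,0x26,0x0d,0x1b] = 6a d4 d9 b3

#0 dst[0x04+7] := {0xa7,0xa1,0x77,0x55,0x27,0x7f,0xe0}
#1 dst[0x08+4] := {0x7f,0xe0,0x44,0xc7}
#2 dst[0x17+5] := {0xb3,0xd4,0xd9,0x63,0x63}
#3 dst[0x07+2] := {0xae,0x6a}
#4 dst[0x1b+2] := {0xb3,0xd4}
#5 dst[0x25+2] := {0xb3,0xd4}
query mem[0x08]=0x6a, mem[0x26]=0xd4, mem[0x0d]=0xd9, mem[0x1b]=0xb3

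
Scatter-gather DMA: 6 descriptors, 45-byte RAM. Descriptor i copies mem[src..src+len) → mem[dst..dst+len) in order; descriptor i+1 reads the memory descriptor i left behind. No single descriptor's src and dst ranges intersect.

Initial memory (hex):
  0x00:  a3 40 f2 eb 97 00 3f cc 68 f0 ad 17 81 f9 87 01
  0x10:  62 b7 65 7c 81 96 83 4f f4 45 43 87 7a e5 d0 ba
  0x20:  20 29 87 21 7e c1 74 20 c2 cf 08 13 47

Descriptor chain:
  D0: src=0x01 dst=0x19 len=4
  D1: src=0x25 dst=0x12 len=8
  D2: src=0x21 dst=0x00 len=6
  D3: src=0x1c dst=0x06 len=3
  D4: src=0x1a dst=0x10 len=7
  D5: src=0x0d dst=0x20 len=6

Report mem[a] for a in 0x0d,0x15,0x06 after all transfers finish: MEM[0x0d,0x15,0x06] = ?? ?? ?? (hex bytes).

#0 dst[0x19+4] := {0x40,0xf2,0xeb,0x97}
#1 dst[0x12+8] := {0xc1,0x74,0x20,0xc2,0xcf,0x08,0x13,0x47}
#2 dst[0x00+6] := {0x29,0x87,0x21,0x7e,0xc1,0x74}
#3 dst[0x06+3] := {0x97,0xe5,0xd0}
#4 dst[0x10+7] := {0xf2,0xeb,0x97,0xe5,0xd0,0xba,0x20}
#5 dst[0x20+6] := {0xf9,0x87,0x01,0xf2,0xeb,0x97}
query mem[0x0d]=0xf9, mem[0x15]=0xba, mem[0x06]=0x97

MEM[0x0d,0x15,0x06] = f9 ba 97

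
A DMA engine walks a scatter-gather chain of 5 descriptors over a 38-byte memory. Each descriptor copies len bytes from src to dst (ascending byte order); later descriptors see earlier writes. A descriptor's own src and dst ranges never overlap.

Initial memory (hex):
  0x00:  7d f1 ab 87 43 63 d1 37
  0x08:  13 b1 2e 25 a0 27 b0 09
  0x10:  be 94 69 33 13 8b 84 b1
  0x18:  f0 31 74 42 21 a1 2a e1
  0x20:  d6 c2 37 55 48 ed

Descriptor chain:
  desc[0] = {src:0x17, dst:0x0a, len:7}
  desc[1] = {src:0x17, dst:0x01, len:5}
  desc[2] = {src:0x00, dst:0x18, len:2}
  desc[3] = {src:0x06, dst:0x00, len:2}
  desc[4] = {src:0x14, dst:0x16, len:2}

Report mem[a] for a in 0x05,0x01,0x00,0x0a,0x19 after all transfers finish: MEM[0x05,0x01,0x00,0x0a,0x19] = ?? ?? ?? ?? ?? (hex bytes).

#0 dst[0x0a+7] := {0xb1,0xf0,0x31,0x74,0x42,0x21,0xa1}
#1 dst[0x01+5] := {0xb1,0xf0,0x31,0x74,0x42}
#2 dst[0x18+2] := {0x7d,0xb1}
#3 dst[0x00+2] := {0xd1,0x37}
#4 dst[0x16+2] := {0x13,0x8b}
query mem[0x05]=0x42, mem[0x01]=0x37, mem[0x00]=0xd1, mem[0x0a]=0xb1, mem[0x19]=0xb1

MEM[0x05,0x01,0x00,0x0a,0x19] = 42 37 d1 b1 b1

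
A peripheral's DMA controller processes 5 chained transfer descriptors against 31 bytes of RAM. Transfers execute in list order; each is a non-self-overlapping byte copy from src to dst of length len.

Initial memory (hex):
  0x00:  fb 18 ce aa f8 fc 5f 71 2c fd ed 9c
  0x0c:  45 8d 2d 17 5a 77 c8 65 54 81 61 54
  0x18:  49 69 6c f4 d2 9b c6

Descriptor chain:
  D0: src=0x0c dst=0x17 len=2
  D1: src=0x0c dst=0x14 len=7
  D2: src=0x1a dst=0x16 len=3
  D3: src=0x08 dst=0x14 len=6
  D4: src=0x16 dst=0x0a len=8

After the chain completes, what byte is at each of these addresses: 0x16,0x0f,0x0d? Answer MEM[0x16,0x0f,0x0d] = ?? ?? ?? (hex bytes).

[0] 0x0c->0x17 len=2 : 45 8d
[1] 0x0c->0x14 len=7 : 45 8d 2d 17 5a 77 c8
[2] 0x1a->0x16 len=3 : c8 f4 d2
[3] 0x08->0x14 len=6 : 2c fd ed 9c 45 8d
[4] 0x16->0x0a len=8 : ed 9c 45 8d c8 f4 d2 9b
query mem[0x16]=0xed, mem[0x0f]=0xf4, mem[0x0d]=0x8d

MEM[0x16,0x0f,0x0d] = ed f4 8d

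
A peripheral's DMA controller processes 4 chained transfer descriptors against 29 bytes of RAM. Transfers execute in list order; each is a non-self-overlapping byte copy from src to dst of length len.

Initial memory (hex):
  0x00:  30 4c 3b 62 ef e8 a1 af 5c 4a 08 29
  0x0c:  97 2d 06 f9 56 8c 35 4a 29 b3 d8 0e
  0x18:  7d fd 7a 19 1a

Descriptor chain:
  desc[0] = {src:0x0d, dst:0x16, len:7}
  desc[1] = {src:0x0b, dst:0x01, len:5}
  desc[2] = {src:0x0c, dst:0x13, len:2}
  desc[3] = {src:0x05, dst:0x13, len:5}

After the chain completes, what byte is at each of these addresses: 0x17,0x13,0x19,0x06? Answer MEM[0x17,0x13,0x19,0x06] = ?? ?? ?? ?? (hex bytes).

D0: mem[0x16..0x1c] <- [2d 06 f9 56 8c 35 4a]
D1: mem[0x01..0x05] <- [29 97 2d 06 f9]
D2: mem[0x13..0x14] <- [97 2d]
D3: mem[0x13..0x17] <- [f9 a1 af 5c 4a]
query mem[0x17]=0x4a, mem[0x13]=0xf9, mem[0x19]=0x56, mem[0x06]=0xa1

MEM[0x17,0x13,0x19,0x06] = 4a f9 56 a1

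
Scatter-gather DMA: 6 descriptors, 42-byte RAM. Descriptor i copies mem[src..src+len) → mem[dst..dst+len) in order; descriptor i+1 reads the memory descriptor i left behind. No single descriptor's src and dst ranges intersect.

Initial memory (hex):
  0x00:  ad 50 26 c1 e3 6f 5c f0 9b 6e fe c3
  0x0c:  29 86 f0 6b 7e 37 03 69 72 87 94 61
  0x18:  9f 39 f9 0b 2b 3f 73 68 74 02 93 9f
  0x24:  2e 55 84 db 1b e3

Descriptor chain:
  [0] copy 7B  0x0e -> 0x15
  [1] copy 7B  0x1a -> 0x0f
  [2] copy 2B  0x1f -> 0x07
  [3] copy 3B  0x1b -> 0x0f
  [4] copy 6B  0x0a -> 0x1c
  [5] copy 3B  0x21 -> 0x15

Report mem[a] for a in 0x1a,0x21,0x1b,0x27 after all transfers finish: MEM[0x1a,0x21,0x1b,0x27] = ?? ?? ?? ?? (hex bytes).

MEM[0x1a,0x21,0x1b,0x27] = 69 72 72 db

[0] 0x0e->0x15 len=7 : f0 6b 7e 37 03 69 72
[1] 0x1a->0x0f len=7 : 69 72 2b 3f 73 68 74
[2] 0x1f->0x07 len=2 : 68 74
[3] 0x1b->0x0f len=3 : 72 2b 3f
[4] 0x0a->0x1c len=6 : fe c3 29 86 f0 72
[5] 0x21->0x15 len=3 : 72 93 9f
query mem[0x1a]=0x69, mem[0x21]=0x72, mem[0x1b]=0x72, mem[0x27]=0xdb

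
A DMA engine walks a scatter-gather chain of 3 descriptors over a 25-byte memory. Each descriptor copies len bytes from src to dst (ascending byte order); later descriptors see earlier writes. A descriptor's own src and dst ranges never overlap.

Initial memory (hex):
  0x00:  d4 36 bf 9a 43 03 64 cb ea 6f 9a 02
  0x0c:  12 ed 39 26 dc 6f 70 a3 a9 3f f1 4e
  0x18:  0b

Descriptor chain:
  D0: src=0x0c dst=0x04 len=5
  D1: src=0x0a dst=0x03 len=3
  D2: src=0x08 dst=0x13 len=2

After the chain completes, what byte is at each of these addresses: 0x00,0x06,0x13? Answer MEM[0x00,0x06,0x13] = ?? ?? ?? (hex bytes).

  after D0: wrote 5B at 0x04 = 12ed3926dc
  after D1: wrote 3B at 0x03 = 9a0212
  after D2: wrote 2B at 0x13 = dc6f
query mem[0x00]=0xd4, mem[0x06]=0x39, mem[0x13]=0xdc

MEM[0x00,0x06,0x13] = d4 39 dc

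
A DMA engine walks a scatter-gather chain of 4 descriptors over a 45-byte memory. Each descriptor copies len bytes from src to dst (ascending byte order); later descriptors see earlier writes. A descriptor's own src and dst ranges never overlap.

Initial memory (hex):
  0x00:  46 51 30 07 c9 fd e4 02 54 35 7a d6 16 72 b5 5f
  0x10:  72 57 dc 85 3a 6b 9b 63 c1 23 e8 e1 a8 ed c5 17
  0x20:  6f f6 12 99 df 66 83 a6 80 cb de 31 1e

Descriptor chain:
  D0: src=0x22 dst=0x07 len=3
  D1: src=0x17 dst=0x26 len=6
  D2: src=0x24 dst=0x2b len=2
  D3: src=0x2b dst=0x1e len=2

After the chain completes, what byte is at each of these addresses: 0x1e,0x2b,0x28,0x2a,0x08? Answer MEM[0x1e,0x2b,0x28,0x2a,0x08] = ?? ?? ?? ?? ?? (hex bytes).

[0] 0x22->0x07 len=3 : 12 99 df
[1] 0x17->0x26 len=6 : 63 c1 23 e8 e1 a8
[2] 0x24->0x2b len=2 : df 66
[3] 0x2b->0x1e len=2 : df 66
query mem[0x1e]=0xdf, mem[0x2b]=0xdf, mem[0x28]=0x23, mem[0x2a]=0xe1, mem[0x08]=0x99

MEM[0x1e,0x2b,0x28,0x2a,0x08] = df df 23 e1 99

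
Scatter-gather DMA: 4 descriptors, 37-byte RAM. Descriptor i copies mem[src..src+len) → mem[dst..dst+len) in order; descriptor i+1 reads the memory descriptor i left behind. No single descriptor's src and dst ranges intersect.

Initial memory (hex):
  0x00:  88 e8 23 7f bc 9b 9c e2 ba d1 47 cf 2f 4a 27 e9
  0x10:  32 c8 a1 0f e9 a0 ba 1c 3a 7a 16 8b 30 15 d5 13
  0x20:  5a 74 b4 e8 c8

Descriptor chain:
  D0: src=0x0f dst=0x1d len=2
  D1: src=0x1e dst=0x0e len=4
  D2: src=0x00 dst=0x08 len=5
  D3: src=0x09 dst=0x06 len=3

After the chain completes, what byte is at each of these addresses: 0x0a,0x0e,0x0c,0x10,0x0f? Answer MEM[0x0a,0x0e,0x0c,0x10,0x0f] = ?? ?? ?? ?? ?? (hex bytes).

MEM[0x0a,0x0e,0x0c,0x10,0x0f] = 23 32 bc 5a 13

#0 dst[0x1d+2] := {0xe9,0x32}
#1 dst[0x0e+4] := {0x32,0x13,0x5a,0x74}
#2 dst[0x08+5] := {0x88,0xe8,0x23,0x7f,0xbc}
#3 dst[0x06+3] := {0xe8,0x23,0x7f}
query mem[0x0a]=0x23, mem[0x0e]=0x32, mem[0x0c]=0xbc, mem[0x10]=0x5a, mem[0x0f]=0x13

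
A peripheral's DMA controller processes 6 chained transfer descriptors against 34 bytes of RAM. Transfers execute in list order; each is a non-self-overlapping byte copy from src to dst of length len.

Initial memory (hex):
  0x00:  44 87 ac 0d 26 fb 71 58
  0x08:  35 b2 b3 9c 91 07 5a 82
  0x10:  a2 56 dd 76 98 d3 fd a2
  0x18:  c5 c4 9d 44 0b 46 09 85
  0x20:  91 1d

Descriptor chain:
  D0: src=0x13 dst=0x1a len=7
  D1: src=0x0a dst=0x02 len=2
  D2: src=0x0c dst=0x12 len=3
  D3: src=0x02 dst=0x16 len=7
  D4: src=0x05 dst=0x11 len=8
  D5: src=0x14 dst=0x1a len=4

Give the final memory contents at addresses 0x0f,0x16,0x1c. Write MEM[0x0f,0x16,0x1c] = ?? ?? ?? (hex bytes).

D0: mem[0x1a..0x20] <- [76 98 d3 fd a2 c5 c4]
D1: mem[0x02..0x03] <- [b3 9c]
D2: mem[0x12..0x14] <- [91 07 5a]
D3: mem[0x16..0x1c] <- [b3 9c 26 fb 71 58 35]
D4: mem[0x11..0x18] <- [fb 71 58 35 b2 b3 9c 91]
D5: mem[0x1a..0x1d] <- [35 b2 b3 9c]
query mem[0x0f]=0x82, mem[0x16]=0xb3, mem[0x1c]=0xb3

MEM[0x0f,0x16,0x1c] = 82 b3 b3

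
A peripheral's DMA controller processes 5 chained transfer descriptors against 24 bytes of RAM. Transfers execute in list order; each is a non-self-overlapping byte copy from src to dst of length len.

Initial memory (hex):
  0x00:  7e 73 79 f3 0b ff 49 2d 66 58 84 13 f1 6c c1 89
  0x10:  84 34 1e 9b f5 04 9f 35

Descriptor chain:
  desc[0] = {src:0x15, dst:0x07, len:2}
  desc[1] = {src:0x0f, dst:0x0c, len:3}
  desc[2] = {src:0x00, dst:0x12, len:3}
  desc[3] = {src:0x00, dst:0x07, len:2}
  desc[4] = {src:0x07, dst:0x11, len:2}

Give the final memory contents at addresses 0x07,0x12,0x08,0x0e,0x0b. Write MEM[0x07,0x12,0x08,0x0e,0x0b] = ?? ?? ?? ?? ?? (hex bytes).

[0] 0x15->0x07 len=2 : 04 9f
[1] 0x0f->0x0c len=3 : 89 84 34
[2] 0x00->0x12 len=3 : 7e 73 79
[3] 0x00->0x07 len=2 : 7e 73
[4] 0x07->0x11 len=2 : 7e 73
query mem[0x07]=0x7e, mem[0x12]=0x73, mem[0x08]=0x73, mem[0x0e]=0x34, mem[0x0b]=0x13

MEM[0x07,0x12,0x08,0x0e,0x0b] = 7e 73 73 34 13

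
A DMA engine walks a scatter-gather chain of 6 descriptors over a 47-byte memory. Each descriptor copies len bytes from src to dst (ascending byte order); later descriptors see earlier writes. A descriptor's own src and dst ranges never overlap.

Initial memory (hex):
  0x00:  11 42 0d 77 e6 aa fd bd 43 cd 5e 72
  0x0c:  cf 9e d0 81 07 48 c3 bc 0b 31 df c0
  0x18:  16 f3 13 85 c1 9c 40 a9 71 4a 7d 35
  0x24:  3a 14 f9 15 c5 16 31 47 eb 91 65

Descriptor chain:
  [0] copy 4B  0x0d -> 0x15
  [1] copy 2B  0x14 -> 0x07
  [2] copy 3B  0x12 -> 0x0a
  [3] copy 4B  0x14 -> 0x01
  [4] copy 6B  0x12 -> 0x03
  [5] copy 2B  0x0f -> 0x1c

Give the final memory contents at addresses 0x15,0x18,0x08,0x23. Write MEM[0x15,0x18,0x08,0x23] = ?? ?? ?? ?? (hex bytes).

  after D0: wrote 4B at 0x15 = 9ed08107
  after D1: wrote 2B at 0x07 = 0b9e
  after D2: wrote 3B at 0x0a = c3bc0b
  after D3: wrote 4B at 0x01 = 0b9ed081
  after D4: wrote 6B at 0x03 = c3bc0b9ed081
  after D5: wrote 2B at 0x1c = 8107
query mem[0x15]=0x9e, mem[0x18]=0x07, mem[0x08]=0x81, mem[0x23]=0x35

MEM[0x15,0x18,0x08,0x23] = 9e 07 81 35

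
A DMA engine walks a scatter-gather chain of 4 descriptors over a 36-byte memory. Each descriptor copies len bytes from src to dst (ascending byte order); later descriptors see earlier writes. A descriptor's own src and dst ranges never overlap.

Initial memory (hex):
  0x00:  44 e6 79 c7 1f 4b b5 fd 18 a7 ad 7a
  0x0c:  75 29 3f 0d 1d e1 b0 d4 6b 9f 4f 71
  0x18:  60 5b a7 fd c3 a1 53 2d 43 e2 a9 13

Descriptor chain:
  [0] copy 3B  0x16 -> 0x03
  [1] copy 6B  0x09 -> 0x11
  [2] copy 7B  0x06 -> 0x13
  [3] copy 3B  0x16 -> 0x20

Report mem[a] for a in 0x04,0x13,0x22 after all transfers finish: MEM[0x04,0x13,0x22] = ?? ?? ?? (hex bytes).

MEM[0x04,0x13,0x22] = 71 b5 7a

[0] 0x16->0x03 len=3 : 4f 71 60
[1] 0x09->0x11 len=6 : a7 ad 7a 75 29 3f
[2] 0x06->0x13 len=7 : b5 fd 18 a7 ad 7a 75
[3] 0x16->0x20 len=3 : a7 ad 7a
query mem[0x04]=0x71, mem[0x13]=0xb5, mem[0x22]=0x7a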